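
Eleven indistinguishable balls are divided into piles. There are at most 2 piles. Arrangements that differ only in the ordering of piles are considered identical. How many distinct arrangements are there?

Listing the qualifying partitions of 11:
11
10+1
9+2
8+3
7+4
6+5
That's 6 in total.

6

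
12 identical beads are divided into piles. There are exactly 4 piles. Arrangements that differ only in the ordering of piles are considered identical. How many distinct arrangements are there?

Listing the qualifying partitions of 12:
9, 1, 1, 1
8, 2, 1, 1
7, 3, 1, 1
7, 2, 2, 1
6, 4, 1, 1
6, 3, 2, 1
6, 2, 2, 2
5, 5, 1, 1
5, 4, 2, 1
5, 3, 3, 1
5, 3, 2, 2
4, 4, 3, 1
4, 4, 2, 2
4, 3, 3, 2
3, 3, 3, 3

15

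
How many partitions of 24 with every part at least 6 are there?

The partitions of 24 that satisfy the conditions:
24
18, 6
17, 7
16, 8
15, 9
14, 10
13, 11
12, 12
12, 6, 6
11, 7, 6
10, 8, 6
10, 7, 7
9, 9, 6
9, 8, 7
8, 8, 8
6, 6, 6, 6

16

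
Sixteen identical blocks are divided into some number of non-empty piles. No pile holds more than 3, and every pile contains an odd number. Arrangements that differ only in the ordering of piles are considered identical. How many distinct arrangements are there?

They are:
3, 3, 3, 3, 3, 1
3, 3, 3, 3, 1, 1, 1, 1
3, 3, 3, 1, 1, 1, 1, 1, 1, 1
3, 3, 1, 1, 1, 1, 1, 1, 1, 1, 1, 1
3, 1, 1, 1, 1, 1, 1, 1, 1, 1, 1, 1, 1, 1
1, 1, 1, 1, 1, 1, 1, 1, 1, 1, 1, 1, 1, 1, 1, 1
Counting gives 6.

6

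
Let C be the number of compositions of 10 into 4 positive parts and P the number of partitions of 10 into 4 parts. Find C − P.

Ordered (compositions into 4 parts): C(9,3) = 84.
Unordered (partitions into 4 parts): 9.
Difference: 84 − 9 = 75.

75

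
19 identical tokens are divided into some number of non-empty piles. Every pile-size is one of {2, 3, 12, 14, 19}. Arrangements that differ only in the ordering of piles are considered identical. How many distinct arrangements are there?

Enumerating:
19
14 + 3 + 2
12 + 3 + 2 + 2
3 + 3 + 3 + 3 + 3 + 2 + 2
3 + 3 + 3 + 2 + 2 + 2 + 2 + 2
3 + 2 + 2 + 2 + 2 + 2 + 2 + 2 + 2

6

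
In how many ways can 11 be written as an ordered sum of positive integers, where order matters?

1024

There are 10 gaps and each independently is a cut or not, giving 2^10 = 1024.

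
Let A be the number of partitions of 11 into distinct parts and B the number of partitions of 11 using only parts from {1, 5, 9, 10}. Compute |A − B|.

7

Partitions of 11 into distinct parts: 12.
Partitions of 11 using only parts from {1, 5, 9, 10}: 5.
|12 − 5| = 7.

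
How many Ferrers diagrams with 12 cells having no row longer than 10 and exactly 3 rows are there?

They are:
10+1+1
9+2+1
8+3+1
8+2+2
7+4+1
7+3+2
6+5+1
6+4+2
6+3+3
5+5+2
5+4+3
4+4+4
Counting gives 12.

12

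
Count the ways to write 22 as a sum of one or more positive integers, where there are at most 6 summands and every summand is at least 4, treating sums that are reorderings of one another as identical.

34

There are too many to list fully; the first 12 (by largest part) are:
22
18, 4
17, 5
16, 6
15, 7
14, 8
14, 4, 4
13, 9
13, 5, 4
12, 10
12, 6, 4
12, 5, 5
…and 22 more, for 34 total.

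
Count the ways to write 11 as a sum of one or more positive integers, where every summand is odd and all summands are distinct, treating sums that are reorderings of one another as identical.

2

The partitions of 11 that satisfy the conditions:
11
1+3+7
Counting gives 2.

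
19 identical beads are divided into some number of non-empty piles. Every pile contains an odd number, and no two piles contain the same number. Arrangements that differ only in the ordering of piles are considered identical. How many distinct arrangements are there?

6

Listing the qualifying partitions of 19:
19
15 + 3 + 1
13 + 5 + 1
11 + 7 + 1
11 + 5 + 3
9 + 7 + 3
That's 6 in total.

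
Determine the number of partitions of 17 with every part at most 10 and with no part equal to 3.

Systematic enumeration (by largest part, then next-largest, …) yields 139.

139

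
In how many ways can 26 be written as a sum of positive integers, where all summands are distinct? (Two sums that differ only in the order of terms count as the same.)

165

There are 165 such partitions.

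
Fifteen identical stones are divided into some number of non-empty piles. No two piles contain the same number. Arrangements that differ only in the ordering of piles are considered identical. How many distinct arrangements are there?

A partial list (first 12 by largest part):
15
14,1
13,2
12,3
12,2,1
11,4
11,3,1
10,5
10,4,1
10,3,2
9,6
9,5,1
…and 15 more, for 27 total.

27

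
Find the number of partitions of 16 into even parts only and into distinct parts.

Listing the qualifying partitions of 16:
16
14 + 2
12 + 4
10 + 6
10 + 4 + 2
8 + 6 + 2

6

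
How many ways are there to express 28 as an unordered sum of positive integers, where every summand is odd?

Enumerating by decreasing first part gives 222 partitions in all.

222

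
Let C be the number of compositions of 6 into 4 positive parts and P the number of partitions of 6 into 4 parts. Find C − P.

Ordered (compositions into 4 parts): C(5,3) = 10.
Partitions of 6 into exactly 4 parts: 2.
Difference: 10 − 2 = 8.

8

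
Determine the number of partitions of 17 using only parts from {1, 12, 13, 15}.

4

Enumerating:
15,1,1
13,1,1,1,1
12,1,1,1,1,1
1,1,1,1,1,1,1,1,1,1,1,1,1,1,1,1,1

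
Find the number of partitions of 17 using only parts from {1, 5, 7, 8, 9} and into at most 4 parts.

5

The partitions of 17 that satisfy the conditions:
9 + 8
9 + 7 + 1
8 + 8 + 1
8 + 7 + 1 + 1
7 + 5 + 5
That's 5 in total.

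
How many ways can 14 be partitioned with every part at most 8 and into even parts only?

11

They are:
8,6
8,4,2
8,2,2,2
6,6,2
6,4,4
6,4,2,2
6,2,2,2,2
4,4,4,2
4,4,2,2,2
4,2,2,2,2,2
2,2,2,2,2,2,2
That's 11 in total.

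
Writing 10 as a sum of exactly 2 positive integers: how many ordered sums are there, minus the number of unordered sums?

4

Ordered (compositions into 2 parts): C(9,1) = 9.
Partitions of 10 into exactly 2 parts: 5.
Difference: 9 − 5 = 4.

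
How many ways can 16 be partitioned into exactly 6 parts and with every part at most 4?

8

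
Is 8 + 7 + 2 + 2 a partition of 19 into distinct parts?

No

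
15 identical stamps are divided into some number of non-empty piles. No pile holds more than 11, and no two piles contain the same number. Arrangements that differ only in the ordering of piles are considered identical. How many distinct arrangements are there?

They are:
11, 4
11, 3, 1
10, 5
10, 4, 1
10, 3, 2
9, 6
9, 5, 1
9, 4, 2
9, 3, 2, 1
8, 7
8, 6, 1
8, 5, 2
8, 4, 3
8, 4, 2, 1
7, 6, 2
7, 5, 3
7, 5, 2, 1
7, 4, 3, 1
6, 5, 4
6, 5, 3, 1
6, 4, 3, 2
5, 4, 3, 2, 1
That's 22 in total.

22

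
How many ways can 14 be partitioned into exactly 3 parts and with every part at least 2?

10

Listing the qualifying partitions of 14:
10,2,2
9,3,2
8,4,2
8,3,3
7,5,2
7,4,3
6,6,2
6,5,3
6,4,4
5,5,4
That's 10 in total.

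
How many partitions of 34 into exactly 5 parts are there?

603

A full systematic count gives 603.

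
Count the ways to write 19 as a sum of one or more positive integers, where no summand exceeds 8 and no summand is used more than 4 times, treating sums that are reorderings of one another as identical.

207

Direct enumeration gives 207 partitions.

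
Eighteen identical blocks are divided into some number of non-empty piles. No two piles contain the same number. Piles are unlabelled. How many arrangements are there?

46

A partial list (first 12 by largest part):
18
17 + 1
16 + 2
15 + 3
15 + 2 + 1
14 + 4
14 + 3 + 1
13 + 5
13 + 4 + 1
13 + 3 + 2
12 + 6
12 + 5 + 1
…and 34 more, for 46 total.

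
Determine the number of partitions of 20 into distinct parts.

64

A partial list (first 12 by largest part):
20
19+1
18+2
17+3
17+2+1
16+4
16+3+1
15+5
15+4+1
15+3+2
14+6
14+5+1
…and 52 more, for 64 total.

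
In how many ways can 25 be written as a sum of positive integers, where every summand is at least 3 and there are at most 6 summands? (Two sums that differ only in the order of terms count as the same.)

Systematic enumeration (by largest part, then next-largest, …) yields 124.

124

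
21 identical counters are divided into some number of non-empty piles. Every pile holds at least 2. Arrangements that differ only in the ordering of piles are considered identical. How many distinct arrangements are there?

165

There are 165 such partitions.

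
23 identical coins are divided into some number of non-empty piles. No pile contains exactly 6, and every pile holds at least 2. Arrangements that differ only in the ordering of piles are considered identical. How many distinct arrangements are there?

187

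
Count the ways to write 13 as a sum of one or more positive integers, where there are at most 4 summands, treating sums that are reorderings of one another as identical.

There are too many to list fully; the first 12 (by largest part) are:
13
12 + 1
11 + 2
11 + 1 + 1
10 + 3
10 + 2 + 1
10 + 1 + 1 + 1
9 + 4
9 + 3 + 1
9 + 2 + 2
9 + 2 + 1 + 1
8 + 5
…and 27 more, for 39 total.

39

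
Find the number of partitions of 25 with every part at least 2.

383

Enumerating by decreasing first part gives 383 partitions in all.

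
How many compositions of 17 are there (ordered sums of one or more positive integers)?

There are 16 gaps and each independently is a cut or not, giving 2^16 = 65536.

65536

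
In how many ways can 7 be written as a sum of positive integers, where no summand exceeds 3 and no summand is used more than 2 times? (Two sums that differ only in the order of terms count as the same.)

3

Listing the qualifying partitions of 7:
3, 3, 1
3, 2, 2
3, 2, 1, 1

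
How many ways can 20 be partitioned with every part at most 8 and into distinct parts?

They are:
8+7+5
8+7+4+1
8+7+3+2
8+6+5+1
8+6+4+2
8+6+3+2+1
8+5+4+3
8+5+4+2+1
7+6+5+2
7+6+4+3
7+6+4+2+1
7+5+4+3+1
6+5+4+3+2
That's 13 in total.

13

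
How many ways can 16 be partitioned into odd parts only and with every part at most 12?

29

A partial list (first 12 by largest part):
11, 5
11, 3, 1, 1
11, 1, 1, 1, 1, 1
9, 7
9, 5, 1, 1
9, 3, 3, 1
9, 3, 1, 1, 1, 1
9, 1, 1, 1, 1, 1, 1, 1
7, 7, 1, 1
7, 5, 3, 1
7, 5, 1, 1, 1, 1
7, 3, 3, 3
…and 17 more, for 29 total.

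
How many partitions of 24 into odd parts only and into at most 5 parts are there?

A partial list (first 12 by largest part):
23 + 1
21 + 3
21 + 1 + 1 + 1
19 + 5
19 + 3 + 1 + 1
17 + 7
17 + 5 + 1 + 1
17 + 3 + 3 + 1
15 + 9
15 + 7 + 1 + 1
15 + 5 + 3 + 1
15 + 3 + 3 + 3
…and 17 more, for 29 total.

29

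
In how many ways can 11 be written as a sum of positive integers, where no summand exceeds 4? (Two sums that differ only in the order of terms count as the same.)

27

There are too many to list fully; the first 12 (by largest part) are:
4+4+3
4+4+2+1
4+4+1+1+1
4+3+3+1
4+3+2+2
4+3+2+1+1
4+3+1+1+1+1
4+2+2+2+1
4+2+2+1+1+1
4+2+1+1+1+1+1
4+1+1+1+1+1+1+1
3+3+3+2
…and 15 more, for 27 total.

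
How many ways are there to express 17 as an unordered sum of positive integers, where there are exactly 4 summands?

There are too many to list fully; the first 12 (by largest part) are:
14+1+1+1
13+2+1+1
12+3+1+1
12+2+2+1
11+4+1+1
11+3+2+1
11+2+2+2
10+5+1+1
10+4+2+1
10+3+3+1
10+3+2+2
9+6+1+1
…and 27 more, for 39 total.

39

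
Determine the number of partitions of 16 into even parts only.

22

The partitions of 16 that satisfy the conditions:
16
2 + 14
4 + 12
2 + 2 + 12
6 + 10
2 + 4 + 10
2 + 2 + 2 + 10
8 + 8
2 + 6 + 8
4 + 4 + 8
2 + 2 + 4 + 8
2 + 2 + 2 + 2 + 8
4 + 6 + 6
2 + 2 + 6 + 6
2 + 4 + 4 + 6
2 + 2 + 2 + 4 + 6
2 + 2 + 2 + 2 + 2 + 6
4 + 4 + 4 + 4
2 + 2 + 4 + 4 + 4
2 + 2 + 2 + 2 + 4 + 4
2 + 2 + 2 + 2 + 2 + 2 + 4
2 + 2 + 2 + 2 + 2 + 2 + 2 + 2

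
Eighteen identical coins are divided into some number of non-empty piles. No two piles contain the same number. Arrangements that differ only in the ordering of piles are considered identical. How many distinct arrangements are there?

A partial list (first 12 by largest part):
18
17, 1
16, 2
15, 3
15, 2, 1
14, 4
14, 3, 1
13, 5
13, 4, 1
13, 3, 2
12, 6
12, 5, 1
…and 34 more, for 46 total.

46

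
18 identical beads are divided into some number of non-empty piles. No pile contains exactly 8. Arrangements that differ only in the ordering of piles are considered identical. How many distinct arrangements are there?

343

Systematic enumeration (by largest part, then next-largest, …) yields 343.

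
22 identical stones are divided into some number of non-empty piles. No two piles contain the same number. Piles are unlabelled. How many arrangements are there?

89

Direct enumeration gives 89 partitions.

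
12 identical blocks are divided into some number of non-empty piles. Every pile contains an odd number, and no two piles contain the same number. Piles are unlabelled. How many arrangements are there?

3

They are:
11+1
9+3
7+5
Counting gives 3.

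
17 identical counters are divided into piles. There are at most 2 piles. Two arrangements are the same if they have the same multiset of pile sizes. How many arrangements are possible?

The partitions of 17 that satisfy the conditions:
17
16, 1
15, 2
14, 3
13, 4
12, 5
11, 6
10, 7
9, 8
Counting gives 9.

9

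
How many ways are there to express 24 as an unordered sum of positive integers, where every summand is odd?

122

A full systematic count gives 122.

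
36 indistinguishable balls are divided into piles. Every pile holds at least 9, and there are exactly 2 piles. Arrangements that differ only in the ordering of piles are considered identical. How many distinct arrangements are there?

Enumerating:
27 + 9
26 + 10
25 + 11
24 + 12
23 + 13
22 + 14
21 + 15
20 + 16
19 + 17
18 + 18
That's 10 in total.

10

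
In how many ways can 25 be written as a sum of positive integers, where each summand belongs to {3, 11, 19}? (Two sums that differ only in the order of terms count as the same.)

Listing the qualifying partitions of 25:
19, 3, 3
11, 11, 3

2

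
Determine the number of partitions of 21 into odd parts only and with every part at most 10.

A partial list (first 12 by largest part):
9+9+3
9+9+1+1+1
9+7+5
9+7+3+1+1
9+7+1+1+1+1+1
9+5+5+1+1
9+5+3+3+1
9+5+3+1+1+1+1
9+5+1+1+1+1+1+1+1
9+3+3+3+3
9+3+3+3+1+1+1
9+3+3+1+1+1+1+1+1
…and 40 more, for 52 total.

52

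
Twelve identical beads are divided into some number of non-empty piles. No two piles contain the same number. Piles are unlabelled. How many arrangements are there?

15

The partitions of 12 that satisfy the conditions:
12
11+1
10+2
9+3
9+2+1
8+4
8+3+1
7+5
7+4+1
7+3+2
6+5+1
6+4+2
6+3+2+1
5+4+3
5+4+2+1
Counting gives 15.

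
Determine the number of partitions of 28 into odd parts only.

Direct enumeration gives 222 partitions.

222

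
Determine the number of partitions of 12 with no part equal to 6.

There are too many to list fully; the first 12 (by largest part) are:
12
11 + 1
10 + 2
10 + 1 + 1
9 + 3
9 + 2 + 1
9 + 1 + 1 + 1
8 + 4
8 + 3 + 1
8 + 2 + 2
8 + 2 + 1 + 1
8 + 1 + 1 + 1 + 1
…and 54 more, for 66 total.

66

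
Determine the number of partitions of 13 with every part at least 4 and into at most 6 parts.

5

They are:
13
9+4
8+5
7+6
5+4+4
Counting gives 5.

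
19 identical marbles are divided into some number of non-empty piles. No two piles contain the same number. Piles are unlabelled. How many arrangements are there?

54

A partial list (first 12 by largest part):
19
1,18
2,17
3,16
1,2,16
4,15
1,3,15
5,14
1,4,14
2,3,14
6,13
1,5,13
…and 42 more, for 54 total.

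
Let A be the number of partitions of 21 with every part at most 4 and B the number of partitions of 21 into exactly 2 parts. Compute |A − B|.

110

Partitions of 21 with every part at most 4: 120.
Partitions of 21 into exactly 2 parts: 10.
|120 − 10| = 110.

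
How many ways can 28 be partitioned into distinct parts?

Systematic enumeration (by largest part, then next-largest, …) yields 222.

222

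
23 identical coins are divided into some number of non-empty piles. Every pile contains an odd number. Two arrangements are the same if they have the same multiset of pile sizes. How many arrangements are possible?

There are 104 such partitions.

104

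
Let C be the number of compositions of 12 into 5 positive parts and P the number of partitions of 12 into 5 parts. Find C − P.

Compositions: C(11,4) = 330.
Partitions of 12 into exactly 5 parts: 13.
Difference: 330 − 13 = 317.

317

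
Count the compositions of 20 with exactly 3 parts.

Place 2 bars in the 19 internal gaps of a row of 20 dots: C(19,2) = 171.

171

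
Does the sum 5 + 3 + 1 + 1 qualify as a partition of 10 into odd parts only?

Yes

The parts sum to 10, and the condition 'every summand is odd' holds.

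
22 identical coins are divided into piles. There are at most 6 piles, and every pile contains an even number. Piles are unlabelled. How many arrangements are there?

44

A partial list (first 12 by largest part):
22
20 + 2
18 + 4
18 + 2 + 2
16 + 6
16 + 4 + 2
16 + 2 + 2 + 2
14 + 8
14 + 6 + 2
14 + 4 + 4
14 + 4 + 2 + 2
14 + 2 + 2 + 2 + 2
…and 32 more, for 44 total.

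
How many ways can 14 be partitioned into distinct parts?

Enumerating:
14
13, 1
12, 2
11, 3
11, 2, 1
10, 4
10, 3, 1
9, 5
9, 4, 1
9, 3, 2
8, 6
8, 5, 1
8, 4, 2
8, 3, 2, 1
7, 6, 1
7, 5, 2
7, 4, 3
7, 4, 2, 1
6, 5, 3
6, 5, 2, 1
6, 4, 3, 1
5, 4, 3, 2
Counting gives 22.

22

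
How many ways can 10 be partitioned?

42

A partial list (first 12 by largest part):
10
1+9
2+8
1+1+8
3+7
1+2+7
1+1+1+7
4+6
1+3+6
2+2+6
1+1+2+6
1+1+1+1+6
…and 30 more, for 42 total.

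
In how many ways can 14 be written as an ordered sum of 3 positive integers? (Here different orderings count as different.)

78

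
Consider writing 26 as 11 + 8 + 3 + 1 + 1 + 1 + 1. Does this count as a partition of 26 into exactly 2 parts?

No

The parts sum to 26, and the condition 'there are exactly 2 summands' is violated.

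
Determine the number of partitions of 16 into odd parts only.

A partial list (first 12 by largest part):
1, 15
3, 13
1, 1, 1, 13
5, 11
1, 1, 3, 11
1, 1, 1, 1, 1, 11
7, 9
1, 1, 5, 9
1, 3, 3, 9
1, 1, 1, 1, 3, 9
1, 1, 1, 1, 1, 1, 1, 9
1, 1, 7, 7
…and 20 more, for 32 total.

32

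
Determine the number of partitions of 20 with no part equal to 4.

There are 396 such partitions.

396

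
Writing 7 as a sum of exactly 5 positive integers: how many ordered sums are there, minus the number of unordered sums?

Compositions: C(6,4) = 15.
Partitions of 7 into exactly 5 parts: 2.
Difference: 15 − 2 = 13.

13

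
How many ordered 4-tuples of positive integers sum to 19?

816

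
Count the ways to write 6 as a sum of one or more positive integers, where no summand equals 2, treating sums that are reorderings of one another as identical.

Listing the qualifying partitions of 6:
6
1 + 5
1 + 1 + 4
3 + 3
1 + 1 + 1 + 3
1 + 1 + 1 + 1 + 1 + 1
Counting gives 6.

6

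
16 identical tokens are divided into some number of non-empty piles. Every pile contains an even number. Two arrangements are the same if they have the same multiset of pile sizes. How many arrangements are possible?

22

Listing the qualifying partitions of 16:
16
14+2
12+4
12+2+2
10+6
10+4+2
10+2+2+2
8+8
8+6+2
8+4+4
8+4+2+2
8+2+2+2+2
6+6+4
6+6+2+2
6+4+4+2
6+4+2+2+2
6+2+2+2+2+2
4+4+4+4
4+4+4+2+2
4+4+2+2+2+2
4+2+2+2+2+2+2
2+2+2+2+2+2+2+2
That's 22 in total.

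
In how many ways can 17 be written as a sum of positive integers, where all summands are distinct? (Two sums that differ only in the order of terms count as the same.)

38

A partial list (first 12 by largest part):
17
1,16
2,15
3,14
1,2,14
4,13
1,3,13
5,12
1,4,12
2,3,12
6,11
1,5,11
…and 26 more, for 38 total.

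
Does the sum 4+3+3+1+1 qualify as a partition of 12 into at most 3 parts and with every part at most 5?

The parts sum to 12, and the condition 'there are at most 3 summands' is violated.

No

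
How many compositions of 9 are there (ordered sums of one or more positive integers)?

256

The number of compositions of n is 2^(n−1); here 2^8 = 256.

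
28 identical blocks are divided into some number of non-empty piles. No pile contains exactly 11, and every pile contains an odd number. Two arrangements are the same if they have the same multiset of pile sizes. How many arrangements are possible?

184

Counting exhaustively, 184 partitions satisfy the conditions.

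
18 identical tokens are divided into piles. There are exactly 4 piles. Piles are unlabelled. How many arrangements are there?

A partial list (first 12 by largest part):
1, 1, 1, 15
1, 1, 2, 14
1, 1, 3, 13
1, 2, 2, 13
1, 1, 4, 12
1, 2, 3, 12
2, 2, 2, 12
1, 1, 5, 11
1, 2, 4, 11
1, 3, 3, 11
2, 2, 3, 11
1, 1, 6, 10
…and 35 more, for 47 total.

47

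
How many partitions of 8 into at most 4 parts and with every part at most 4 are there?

8

The partitions of 8 that satisfy the conditions:
4 + 4
1 + 3 + 4
2 + 2 + 4
1 + 1 + 2 + 4
2 + 3 + 3
1 + 1 + 3 + 3
1 + 2 + 2 + 3
2 + 2 + 2 + 2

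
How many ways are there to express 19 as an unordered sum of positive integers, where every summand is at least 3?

39

There are too many to list fully; the first 12 (by largest part) are:
19
3 + 16
4 + 15
5 + 14
6 + 13
3 + 3 + 13
7 + 12
3 + 4 + 12
8 + 11
3 + 5 + 11
4 + 4 + 11
9 + 10
…and 27 more, for 39 total.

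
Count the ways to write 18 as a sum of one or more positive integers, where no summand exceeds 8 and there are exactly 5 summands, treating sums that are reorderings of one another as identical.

There are too many to list fully; the first 12 (by largest part) are:
8, 7, 1, 1, 1
8, 6, 2, 1, 1
8, 5, 3, 1, 1
8, 5, 2, 2, 1
8, 4, 4, 1, 1
8, 4, 3, 2, 1
8, 4, 2, 2, 2
8, 3, 3, 3, 1
8, 3, 3, 2, 2
7, 7, 2, 1, 1
7, 6, 3, 1, 1
7, 6, 2, 2, 1
…and 27 more, for 39 total.

39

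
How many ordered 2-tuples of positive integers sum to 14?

13

By stars and bars with positive parts, the count is C(13,1) = 13.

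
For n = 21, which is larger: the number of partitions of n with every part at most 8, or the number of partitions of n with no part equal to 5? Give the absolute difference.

36

Partitions of 21 with every part at most 8: 525.
Partitions of 21 with no part equal to 5: 561.
|525 − 561| = 36.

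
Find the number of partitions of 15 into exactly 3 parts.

19

The partitions of 15 that satisfy the conditions:
13 + 1 + 1
12 + 2 + 1
11 + 3 + 1
11 + 2 + 2
10 + 4 + 1
10 + 3 + 2
9 + 5 + 1
9 + 4 + 2
9 + 3 + 3
8 + 6 + 1
8 + 5 + 2
8 + 4 + 3
7 + 7 + 1
7 + 6 + 2
7 + 5 + 3
7 + 4 + 4
6 + 6 + 3
6 + 5 + 4
5 + 5 + 5
That's 19 in total.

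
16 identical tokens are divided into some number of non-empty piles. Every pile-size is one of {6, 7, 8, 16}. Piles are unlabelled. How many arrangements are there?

Enumerating:
16
8,8

2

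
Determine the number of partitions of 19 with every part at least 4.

Enumerating:
19
15 + 4
14 + 5
13 + 6
12 + 7
11 + 8
11 + 4 + 4
10 + 9
10 + 5 + 4
9 + 6 + 4
9 + 5 + 5
8 + 7 + 4
8 + 6 + 5
7 + 7 + 5
7 + 6 + 6
7 + 4 + 4 + 4
6 + 5 + 4 + 4
5 + 5 + 5 + 4

18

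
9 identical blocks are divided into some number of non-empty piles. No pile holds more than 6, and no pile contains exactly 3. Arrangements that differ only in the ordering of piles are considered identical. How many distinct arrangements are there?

Listing the qualifying partitions of 9:
6, 2, 1
6, 1, 1, 1
5, 4
5, 2, 2
5, 2, 1, 1
5, 1, 1, 1, 1
4, 4, 1
4, 2, 2, 1
4, 2, 1, 1, 1
4, 1, 1, 1, 1, 1
2, 2, 2, 2, 1
2, 2, 2, 1, 1, 1
2, 2, 1, 1, 1, 1, 1
2, 1, 1, 1, 1, 1, 1, 1
1, 1, 1, 1, 1, 1, 1, 1, 1
Counting gives 15.

15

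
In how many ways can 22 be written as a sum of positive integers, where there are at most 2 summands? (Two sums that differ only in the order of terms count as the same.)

12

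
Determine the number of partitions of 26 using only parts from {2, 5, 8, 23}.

8

Listing the qualifying partitions of 26:
8,8,8,2
8,8,5,5
8,8,2,2,2,2,2
8,5,5,2,2,2,2
8,2,2,2,2,2,2,2,2,2
5,5,5,5,2,2,2
5,5,2,2,2,2,2,2,2,2
2,2,2,2,2,2,2,2,2,2,2,2,2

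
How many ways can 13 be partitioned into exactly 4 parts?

18

They are:
1 + 1 + 1 + 10
1 + 1 + 2 + 9
1 + 1 + 3 + 8
1 + 2 + 2 + 8
1 + 1 + 4 + 7
1 + 2 + 3 + 7
2 + 2 + 2 + 7
1 + 1 + 5 + 6
1 + 2 + 4 + 6
1 + 3 + 3 + 6
2 + 2 + 3 + 6
1 + 2 + 5 + 5
1 + 3 + 4 + 5
2 + 2 + 4 + 5
2 + 3 + 3 + 5
1 + 4 + 4 + 4
2 + 3 + 4 + 4
3 + 3 + 3 + 4
Counting gives 18.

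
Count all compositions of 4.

Each of the 3 gaps between 4 units is either a break or not: 2^3 = 8.

8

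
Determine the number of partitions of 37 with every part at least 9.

26

A partial list (first 12 by largest part):
37
28 + 9
27 + 10
26 + 11
25 + 12
24 + 13
23 + 14
22 + 15
21 + 16
20 + 17
19 + 18
19 + 9 + 9
…and 14 more, for 26 total.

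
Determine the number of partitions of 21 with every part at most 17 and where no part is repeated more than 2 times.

A full systematic count gives 237.

237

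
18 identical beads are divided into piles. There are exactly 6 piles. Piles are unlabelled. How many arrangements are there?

58

A partial list (first 12 by largest part):
13,1,1,1,1,1
12,2,1,1,1,1
11,3,1,1,1,1
11,2,2,1,1,1
10,4,1,1,1,1
10,3,2,1,1,1
10,2,2,2,1,1
9,5,1,1,1,1
9,4,2,1,1,1
9,3,3,1,1,1
9,3,2,2,1,1
9,2,2,2,2,1
…and 46 more, for 58 total.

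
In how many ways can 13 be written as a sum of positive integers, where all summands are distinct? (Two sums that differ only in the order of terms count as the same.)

Listing the qualifying partitions of 13:
13
1,12
2,11
3,10
1,2,10
4,9
1,3,9
5,8
1,4,8
2,3,8
6,7
1,5,7
2,4,7
1,2,3,7
2,5,6
3,4,6
1,2,4,6
1,3,4,5
That's 18 in total.

18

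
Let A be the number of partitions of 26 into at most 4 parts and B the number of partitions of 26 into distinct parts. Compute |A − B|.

Partitions of 26 into at most 4 parts: 206.
Partitions of 26 into distinct parts: 165.
|206 − 165| = 41.

41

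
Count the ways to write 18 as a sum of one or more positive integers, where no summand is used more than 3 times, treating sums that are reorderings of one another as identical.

208

Direct enumeration gives 208 partitions.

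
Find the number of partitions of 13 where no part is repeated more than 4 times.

Counting exhaustively, 76 partitions satisfy the conditions.

76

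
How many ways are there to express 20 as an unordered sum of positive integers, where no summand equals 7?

526

Systematic enumeration (by largest part, then next-largest, …) yields 526.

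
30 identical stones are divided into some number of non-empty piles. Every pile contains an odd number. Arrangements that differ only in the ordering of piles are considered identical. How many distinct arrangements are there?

Systematic enumeration (by largest part, then next-largest, …) yields 296.

296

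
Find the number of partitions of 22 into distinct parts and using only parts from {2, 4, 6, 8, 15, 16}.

The partitions of 22 that satisfy the conditions:
16 + 6
16 + 4 + 2
That's 2 in total.

2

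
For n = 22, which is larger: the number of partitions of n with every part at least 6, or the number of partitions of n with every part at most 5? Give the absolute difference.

Partitions of 22 with every part at least 6: 11.
Partitions of 22 with every part at most 5: 255.
|11 − 255| = 244.

244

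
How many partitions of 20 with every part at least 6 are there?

Enumerating:
20
6, 14
7, 13
8, 12
9, 11
10, 10
6, 6, 8
6, 7, 7

8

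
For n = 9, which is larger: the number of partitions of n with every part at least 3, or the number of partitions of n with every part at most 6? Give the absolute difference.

Partitions of 9 with every part at least 3: 4.
Partitions of 9 with every part at most 6: 26.
|4 − 26| = 22.

22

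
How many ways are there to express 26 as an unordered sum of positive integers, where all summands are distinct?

165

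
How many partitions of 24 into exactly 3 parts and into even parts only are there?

The partitions of 24 that satisfy the conditions:
20 + 2 + 2
18 + 4 + 2
16 + 6 + 2
16 + 4 + 4
14 + 8 + 2
14 + 6 + 4
12 + 10 + 2
12 + 8 + 4
12 + 6 + 6
10 + 10 + 4
10 + 8 + 6
8 + 8 + 8
That's 12 in total.

12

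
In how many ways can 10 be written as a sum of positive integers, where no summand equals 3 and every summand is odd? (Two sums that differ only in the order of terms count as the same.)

5

They are:
1,9
1,1,1,7
5,5
1,1,1,1,1,5
1,1,1,1,1,1,1,1,1,1
That's 5 in total.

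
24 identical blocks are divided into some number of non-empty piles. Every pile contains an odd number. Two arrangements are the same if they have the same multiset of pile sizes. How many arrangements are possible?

There are 122 such partitions.

122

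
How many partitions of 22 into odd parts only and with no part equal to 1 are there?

They are:
19+3
17+5
15+7
13+9
13+3+3+3
11+11
11+5+3+3
9+7+3+3
9+5+5+3
7+7+5+3
7+5+5+5
7+3+3+3+3+3
5+5+3+3+3+3

13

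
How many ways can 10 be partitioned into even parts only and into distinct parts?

The partitions of 10 that satisfy the conditions:
10
8 + 2
6 + 4
Counting gives 3.

3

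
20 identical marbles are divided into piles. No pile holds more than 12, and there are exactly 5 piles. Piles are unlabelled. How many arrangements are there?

77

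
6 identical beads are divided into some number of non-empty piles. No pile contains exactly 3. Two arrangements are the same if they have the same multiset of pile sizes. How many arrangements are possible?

They are:
6
5,1
4,2
4,1,1
2,2,2
2,2,1,1
2,1,1,1,1
1,1,1,1,1,1

8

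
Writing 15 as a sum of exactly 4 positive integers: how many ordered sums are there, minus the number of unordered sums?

Compositions: C(14,3) = 364.
Partitions of 15 into exactly 4 parts: 27.
Difference: 364 − 27 = 337.

337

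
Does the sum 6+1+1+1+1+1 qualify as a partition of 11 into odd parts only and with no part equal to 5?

No

The parts sum to 11, and the condition 'every summand is odd' is violated.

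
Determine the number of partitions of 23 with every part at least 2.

A full systematic count gives 253.

253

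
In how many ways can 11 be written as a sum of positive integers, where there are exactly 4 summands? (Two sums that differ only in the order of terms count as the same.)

Enumerating:
1+1+1+8
1+1+2+7
1+1+3+6
1+2+2+6
1+1+4+5
1+2+3+5
2+2+2+5
1+2+4+4
1+3+3+4
2+2+3+4
2+3+3+3

11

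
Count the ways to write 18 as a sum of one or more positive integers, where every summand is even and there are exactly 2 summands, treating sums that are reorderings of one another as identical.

4

The partitions of 18 that satisfy the conditions:
16,2
14,4
12,6
10,8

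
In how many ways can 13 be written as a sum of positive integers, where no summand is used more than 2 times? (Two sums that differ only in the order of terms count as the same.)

A partial list (first 12 by largest part):
13
12, 1
11, 2
11, 1, 1
10, 3
10, 2, 1
9, 4
9, 3, 1
9, 2, 2
9, 2, 1, 1
8, 5
8, 4, 1
…and 32 more, for 44 total.

44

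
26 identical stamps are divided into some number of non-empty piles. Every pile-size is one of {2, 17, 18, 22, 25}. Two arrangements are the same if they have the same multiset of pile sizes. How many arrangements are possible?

They are:
22 + 2 + 2
18 + 2 + 2 + 2 + 2
2 + 2 + 2 + 2 + 2 + 2 + 2 + 2 + 2 + 2 + 2 + 2 + 2
Counting gives 3.

3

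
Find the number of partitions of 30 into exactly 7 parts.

618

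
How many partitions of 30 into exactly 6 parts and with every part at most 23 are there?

530

A full systematic count gives 530.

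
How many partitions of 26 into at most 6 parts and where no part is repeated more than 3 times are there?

There are 667 such partitions.

667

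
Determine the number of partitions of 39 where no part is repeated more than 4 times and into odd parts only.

386

Direct enumeration gives 386 partitions.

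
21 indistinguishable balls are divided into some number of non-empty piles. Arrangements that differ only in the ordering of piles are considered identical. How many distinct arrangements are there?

792

A full systematic count gives 792.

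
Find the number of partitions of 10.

42

A partial list (first 12 by largest part):
10
9,1
8,2
8,1,1
7,3
7,2,1
7,1,1,1
6,4
6,3,1
6,2,2
6,2,1,1
6,1,1,1,1
…and 30 more, for 42 total.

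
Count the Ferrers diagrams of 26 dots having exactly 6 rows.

Systematic enumeration (by largest part, then next-largest, …) yields 282.

282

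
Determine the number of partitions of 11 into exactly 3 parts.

10

They are:
1+1+9
1+2+8
1+3+7
2+2+7
1+4+6
2+3+6
1+5+5
2+4+5
3+3+5
3+4+4
Counting gives 10.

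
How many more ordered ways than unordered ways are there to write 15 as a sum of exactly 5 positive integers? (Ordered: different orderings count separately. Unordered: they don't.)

Compositions: C(14,4) = 1001.
Partitions of 15 into exactly 5 parts: 30.
Difference: 1001 − 30 = 971.

971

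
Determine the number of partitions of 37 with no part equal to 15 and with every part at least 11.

The partitions of 37 that satisfy the conditions:
37
26,11
25,12
24,13
23,14
21,16
20,17
19,18
14,12,11
13,13,11
13,12,12

11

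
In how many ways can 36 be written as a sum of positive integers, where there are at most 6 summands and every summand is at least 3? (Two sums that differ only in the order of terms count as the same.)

Counting exhaustively, 681 partitions satisfy the conditions.

681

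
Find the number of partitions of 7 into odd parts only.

5

The partitions of 7 that satisfy the conditions:
7
5+1+1
3+3+1
3+1+1+1+1
1+1+1+1+1+1+1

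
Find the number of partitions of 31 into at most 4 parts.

Direct enumeration gives 321 partitions.

321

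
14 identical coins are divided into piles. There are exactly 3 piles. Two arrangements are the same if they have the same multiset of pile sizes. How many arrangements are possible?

Listing the qualifying partitions of 14:
12,1,1
11,2,1
10,3,1
10,2,2
9,4,1
9,3,2
8,5,1
8,4,2
8,3,3
7,6,1
7,5,2
7,4,3
6,6,2
6,5,3
6,4,4
5,5,4

16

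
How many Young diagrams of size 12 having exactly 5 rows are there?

13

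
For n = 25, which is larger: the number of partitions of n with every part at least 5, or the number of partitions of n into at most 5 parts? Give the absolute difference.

347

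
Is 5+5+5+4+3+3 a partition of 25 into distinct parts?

The parts sum to 25, and the condition 'all summands are distinct' is violated.

No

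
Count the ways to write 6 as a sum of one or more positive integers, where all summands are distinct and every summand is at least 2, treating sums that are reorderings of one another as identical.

2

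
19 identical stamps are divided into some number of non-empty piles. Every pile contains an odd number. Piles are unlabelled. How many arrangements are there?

54

There are too many to list fully; the first 12 (by largest part) are:
19
1, 1, 17
1, 3, 15
1, 1, 1, 1, 15
1, 5, 13
3, 3, 13
1, 1, 1, 3, 13
1, 1, 1, 1, 1, 1, 13
1, 7, 11
3, 5, 11
1, 1, 1, 5, 11
1, 1, 3, 3, 11
…and 42 more, for 54 total.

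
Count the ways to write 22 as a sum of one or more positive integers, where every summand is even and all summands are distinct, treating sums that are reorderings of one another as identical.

12

Listing the qualifying partitions of 22:
22
20, 2
18, 4
16, 6
16, 4, 2
14, 8
14, 6, 2
12, 10
12, 8, 2
12, 6, 4
10, 8, 4
10, 6, 4, 2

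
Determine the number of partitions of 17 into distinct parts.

38

There are too many to list fully; the first 12 (by largest part) are:
17
16 + 1
15 + 2
14 + 3
14 + 2 + 1
13 + 4
13 + 3 + 1
12 + 5
12 + 4 + 1
12 + 3 + 2
11 + 6
11 + 5 + 1
…and 26 more, for 38 total.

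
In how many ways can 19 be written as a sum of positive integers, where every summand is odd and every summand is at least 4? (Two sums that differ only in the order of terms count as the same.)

Listing the qualifying partitions of 19:
19
9+5+5
7+7+5
That's 3 in total.

3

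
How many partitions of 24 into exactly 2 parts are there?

They are:
23 + 1
22 + 2
21 + 3
20 + 4
19 + 5
18 + 6
17 + 7
16 + 8
15 + 9
14 + 10
13 + 11
12 + 12
Counting gives 12.

12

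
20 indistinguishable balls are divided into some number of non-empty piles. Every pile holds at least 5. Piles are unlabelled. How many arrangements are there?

13

They are:
20
15+5
14+6
13+7
12+8
11+9
10+10
10+5+5
9+6+5
8+7+5
8+6+6
7+7+6
5+5+5+5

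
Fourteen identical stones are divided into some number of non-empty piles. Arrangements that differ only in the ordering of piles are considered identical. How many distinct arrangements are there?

Enumerating by decreasing first part gives 135 partitions in all.

135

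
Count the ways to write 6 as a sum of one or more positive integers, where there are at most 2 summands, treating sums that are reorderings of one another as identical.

They are:
6
5 + 1
4 + 2
3 + 3
That's 4 in total.

4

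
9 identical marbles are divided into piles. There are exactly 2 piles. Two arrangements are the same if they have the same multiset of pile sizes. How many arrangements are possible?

4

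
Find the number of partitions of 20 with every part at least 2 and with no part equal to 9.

Enumerating by decreasing first part gives 123 partitions in all.

123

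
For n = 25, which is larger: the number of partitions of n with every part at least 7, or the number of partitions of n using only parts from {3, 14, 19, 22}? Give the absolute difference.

9

Partitions of 25 with every part at least 7: 11.
Partitions of 25 using only parts from {3, 14, 19, 22}: 2.
|11 − 2| = 9.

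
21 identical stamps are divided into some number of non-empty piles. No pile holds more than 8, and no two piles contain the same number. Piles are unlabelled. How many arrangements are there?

Listing the qualifying partitions of 21:
8, 7, 6
8, 7, 5, 1
8, 7, 4, 2
8, 7, 3, 2, 1
8, 6, 5, 2
8, 6, 4, 3
8, 6, 4, 2, 1
8, 5, 4, 3, 1
7, 6, 5, 3
7, 6, 5, 2, 1
7, 6, 4, 3, 1
7, 5, 4, 3, 2
6, 5, 4, 3, 2, 1

13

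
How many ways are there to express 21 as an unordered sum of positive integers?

792

Enumerating by decreasing first part gives 792 partitions in all.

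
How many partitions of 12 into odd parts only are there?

15

They are:
1, 11
3, 9
1, 1, 1, 9
5, 7
1, 1, 3, 7
1, 1, 1, 1, 1, 7
1, 1, 5, 5
1, 3, 3, 5
1, 1, 1, 1, 3, 5
1, 1, 1, 1, 1, 1, 1, 5
3, 3, 3, 3
1, 1, 1, 3, 3, 3
1, 1, 1, 1, 1, 1, 3, 3
1, 1, 1, 1, 1, 1, 1, 1, 1, 3
1, 1, 1, 1, 1, 1, 1, 1, 1, 1, 1, 1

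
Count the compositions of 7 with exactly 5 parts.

Place 4 bars in the 6 internal gaps of a row of 7 dots: C(6,4) = 15.

15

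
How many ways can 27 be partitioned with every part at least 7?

The partitions of 27 that satisfy the conditions:
27
7+20
8+19
9+18
10+17
11+16
12+15
13+14
7+7+13
7+8+12
7+9+11
8+8+11
7+10+10
8+9+10
9+9+9

15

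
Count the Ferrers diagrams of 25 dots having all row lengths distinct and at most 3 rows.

There are too many to list fully; the first 12 (by largest part) are:
25
24 + 1
23 + 2
22 + 3
22 + 2 + 1
21 + 4
21 + 3 + 1
20 + 5
20 + 4 + 1
20 + 3 + 2
19 + 6
19 + 5 + 1
…and 41 more, for 53 total.

53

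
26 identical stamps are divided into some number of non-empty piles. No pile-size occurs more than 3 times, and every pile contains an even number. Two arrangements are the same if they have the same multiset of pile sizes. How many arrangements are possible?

A partial list (first 12 by largest part):
26
24,2
22,4
22,2,2
20,6
20,4,2
20,2,2,2
18,8
18,6,2
18,4,4
18,4,2,2
16,10
…and 52 more, for 64 total.

64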